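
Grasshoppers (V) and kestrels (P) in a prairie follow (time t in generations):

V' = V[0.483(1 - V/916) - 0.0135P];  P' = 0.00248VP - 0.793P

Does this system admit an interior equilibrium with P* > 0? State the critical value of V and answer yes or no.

Threshold V = 320; K > 320, so yes, the predator persists.

The predator equation gives dP/dt > 0 only when V > 0.793/0.00248 = 320.
Without the predator, V → K = 916. Since 916 > 320, the predator can invade and persist.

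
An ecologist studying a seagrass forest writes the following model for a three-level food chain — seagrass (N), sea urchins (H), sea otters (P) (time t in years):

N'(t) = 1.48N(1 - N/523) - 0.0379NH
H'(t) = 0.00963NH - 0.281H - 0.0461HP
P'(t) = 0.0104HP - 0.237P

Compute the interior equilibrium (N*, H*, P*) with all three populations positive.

N* ≈ 218, H* ≈ 22.8, P* ≈ 39.4

From dP/dt = 0: 0.0104H* = 0.237, so H* = 22.8.
From dN/dt = 0: 1.48(1 - N*/523) = 0.0379·22.8, giving N* = 523·(1 - 0.584) = 218.
From dH/dt = 0: 0.00963·218 - 0.281 = 0.0461P*, so P* = 1.82/0.0461 = 39.4.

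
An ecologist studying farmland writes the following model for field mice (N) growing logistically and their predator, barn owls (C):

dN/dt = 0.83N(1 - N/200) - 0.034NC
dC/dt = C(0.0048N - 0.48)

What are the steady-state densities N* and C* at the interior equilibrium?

From dC/dt = 0 with C > 0: 0.0048N* = 0.48, so N* = 100.
Substitute into dN/dt = 0: 0.83(1 - 100/200) = 0.034C*.
The bracket is 0.5, giving C* = 0.415/0.034 = 12.2.

N* ≈ 100, C* ≈ 12.2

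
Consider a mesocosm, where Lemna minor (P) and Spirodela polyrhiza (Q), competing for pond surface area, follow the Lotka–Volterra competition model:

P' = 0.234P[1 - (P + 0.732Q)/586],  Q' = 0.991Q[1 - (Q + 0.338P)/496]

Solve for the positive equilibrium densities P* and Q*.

P* ≈ 296, Q* ≈ 396

Setting both brackets to zero gives the nullclines P + 0.732Q = 586 and 0.338P + Q = 496.
Substituting Q = 496 - 0.338P into the first: P(1 - 0.732·0.338) = 586 - 0.732·496.
So P* = 223/0.753 = 296, and then Q* = 496 - 0.338·296 = 396.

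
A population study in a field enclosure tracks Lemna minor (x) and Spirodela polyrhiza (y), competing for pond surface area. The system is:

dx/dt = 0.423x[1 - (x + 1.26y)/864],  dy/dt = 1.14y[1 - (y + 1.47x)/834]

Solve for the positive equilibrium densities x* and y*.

x* ≈ 219, y* ≈ 512

Setting both brackets to zero gives the nullclines x + 1.26y = 864 and 1.47x + y = 834.
Substituting y = 834 - 1.47x into the first: x(1 - 1.26·1.47) = 864 - 1.26·834.
So x* = -187/-0.852 = 219, and then y* = 834 - 1.47·219 = 512.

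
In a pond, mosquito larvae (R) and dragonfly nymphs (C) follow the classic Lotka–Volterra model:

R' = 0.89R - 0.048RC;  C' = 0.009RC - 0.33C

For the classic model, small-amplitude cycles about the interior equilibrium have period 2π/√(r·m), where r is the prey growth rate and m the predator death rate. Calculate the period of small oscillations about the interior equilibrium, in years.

T ≈ 11.6 years

Here r = 0.89 and m = 0.33, so r·m = 0.294.
ω = √0.294 = 0.542 per year, hence T = 2π/ω ≈ 11.6 years.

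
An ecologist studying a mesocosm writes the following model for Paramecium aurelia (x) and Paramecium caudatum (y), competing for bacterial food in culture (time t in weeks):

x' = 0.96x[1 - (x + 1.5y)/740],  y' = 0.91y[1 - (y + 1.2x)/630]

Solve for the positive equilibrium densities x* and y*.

Setting both brackets to zero gives the nullclines x + 1.5y = 740 and 1.2x + y = 630.
Substituting y = 630 - 1.2x into the first: x(1 - 1.5·1.2) = 740 - 1.5·630.
So x* = -205/-0.8 = 256, and then y* = 630 - 1.2·256 = 323.

x* ≈ 256, y* ≈ 323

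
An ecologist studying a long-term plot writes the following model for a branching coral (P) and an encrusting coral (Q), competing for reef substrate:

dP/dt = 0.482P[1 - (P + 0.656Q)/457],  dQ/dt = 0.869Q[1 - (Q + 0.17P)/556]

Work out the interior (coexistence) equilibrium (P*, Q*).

Setting both brackets to zero gives the nullclines P + 0.656Q = 457 and 0.17P + Q = 556.
Substituting Q = 556 - 0.17P into the first: P(1 - 0.656·0.17) = 457 - 0.656·556.
So P* = 92.3/0.888 = 104, and then Q* = 556 - 0.17·104 = 538.

P* ≈ 104, Q* ≈ 538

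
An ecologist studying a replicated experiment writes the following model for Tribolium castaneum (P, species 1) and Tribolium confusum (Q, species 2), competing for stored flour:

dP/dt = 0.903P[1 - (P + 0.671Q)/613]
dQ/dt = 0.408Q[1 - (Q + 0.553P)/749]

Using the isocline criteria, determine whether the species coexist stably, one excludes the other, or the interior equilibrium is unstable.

Compare the nullcline intercepts: K1/α12 = 613/0.671 = 914 > K2 = 749; K2/α21 = 749/0.553 = 1350 > K1 = 613.
Since both inequalities hold, each species can invade when rare, so the interior equilibrium is stable.

stable coexistence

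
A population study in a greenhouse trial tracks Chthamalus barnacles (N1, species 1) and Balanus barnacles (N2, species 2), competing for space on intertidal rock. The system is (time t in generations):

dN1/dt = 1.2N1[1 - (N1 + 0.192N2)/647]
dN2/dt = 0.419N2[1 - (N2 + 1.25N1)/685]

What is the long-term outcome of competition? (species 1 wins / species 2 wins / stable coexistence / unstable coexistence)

Compare the nullcline intercepts: K1/α12 = 647/0.192 = 3370 > K2 = 685; K2/α21 = 685/1.25 = 548 < K1 = 647.
Since the inequalities point opposite ways, species 1 can invade but species 2 cannot.

species 1 excludes species 2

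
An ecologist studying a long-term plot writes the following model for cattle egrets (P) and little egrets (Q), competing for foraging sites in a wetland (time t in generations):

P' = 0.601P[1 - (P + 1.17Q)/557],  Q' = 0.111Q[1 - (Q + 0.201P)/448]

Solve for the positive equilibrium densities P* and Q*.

P* ≈ 42.9, Q* ≈ 439

Setting both brackets to zero gives the nullclines P + 1.17Q = 557 and 0.201P + Q = 448.
Substituting Q = 448 - 0.201P into the first: P(1 - 1.17·0.201) = 557 - 1.17·448.
So P* = 32.8/0.765 = 42.9, and then Q* = 448 - 0.201·42.9 = 439.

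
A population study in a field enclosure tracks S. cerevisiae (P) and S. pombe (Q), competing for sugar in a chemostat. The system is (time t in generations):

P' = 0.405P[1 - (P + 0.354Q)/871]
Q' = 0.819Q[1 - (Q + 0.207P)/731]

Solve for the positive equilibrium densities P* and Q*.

Setting both brackets to zero gives the nullclines P + 0.354Q = 871 and 0.207P + Q = 731.
Substituting Q = 731 - 0.207P into the first: P(1 - 0.354·0.207) = 871 - 0.354·731.
So P* = 612/0.927 = 661, and then Q* = 731 - 0.207·661 = 594.

P* ≈ 661, Q* ≈ 594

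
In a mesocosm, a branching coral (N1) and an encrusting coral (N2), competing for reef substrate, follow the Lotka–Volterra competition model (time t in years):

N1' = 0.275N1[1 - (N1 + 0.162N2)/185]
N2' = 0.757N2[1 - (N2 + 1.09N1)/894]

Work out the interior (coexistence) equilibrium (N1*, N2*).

N1* ≈ 48.8, N2* ≈ 841

Setting both brackets to zero gives the nullclines N1 + 0.162N2 = 185 and 1.09N1 + N2 = 894.
Substituting N2 = 894 - 1.09N1 into the first: N1(1 - 0.162·1.09) = 185 - 0.162·894.
So N1* = 40.2/0.823 = 48.8, and then N2* = 894 - 1.09·48.8 = 841.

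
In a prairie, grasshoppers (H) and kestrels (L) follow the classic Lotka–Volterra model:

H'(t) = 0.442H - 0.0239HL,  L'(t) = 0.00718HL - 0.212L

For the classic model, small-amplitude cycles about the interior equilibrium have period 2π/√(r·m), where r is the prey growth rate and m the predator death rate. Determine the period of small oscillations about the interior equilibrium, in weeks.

T ≈ 20.5 weeks

Here r = 0.442 and m = 0.212, so r·m = 0.0937.
ω = √0.0937 = 0.306 per week, hence T = 2π/ω ≈ 20.5 weeks.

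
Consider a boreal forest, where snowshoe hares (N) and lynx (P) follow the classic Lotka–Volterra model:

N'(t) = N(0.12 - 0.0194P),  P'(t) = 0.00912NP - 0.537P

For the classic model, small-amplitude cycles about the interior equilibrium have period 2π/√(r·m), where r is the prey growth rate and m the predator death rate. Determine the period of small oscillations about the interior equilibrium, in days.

T ≈ 24.8 days

Here r = 0.12 and m = 0.537, so r·m = 0.0644.
ω = √0.0644 = 0.254 per day, hence T = 2π/ω ≈ 24.8 days.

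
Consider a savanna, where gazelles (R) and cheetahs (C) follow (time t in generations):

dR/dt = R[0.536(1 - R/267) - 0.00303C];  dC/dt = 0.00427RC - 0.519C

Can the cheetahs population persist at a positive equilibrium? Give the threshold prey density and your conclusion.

The predator equation gives dC/dt > 0 only when R > 0.519/0.00427 = 122.
Without the predator, R → K = 267. Since 267 > 122, the predator can invade and persist.

Threshold R = 122; K > 122, so yes, the predator persists.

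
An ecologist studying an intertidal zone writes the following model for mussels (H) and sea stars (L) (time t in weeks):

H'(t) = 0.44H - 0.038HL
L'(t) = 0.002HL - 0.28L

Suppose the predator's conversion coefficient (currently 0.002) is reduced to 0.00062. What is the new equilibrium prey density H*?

H* ≈ 452

At the interior fixed point, setting dL/dt = 0 with L > 0 fixes H* = (predator death rate)/(HL coefficient) — independent of the other coefficients.
With the change, H* = 0.28/0.00062 = 452; it rises from 140.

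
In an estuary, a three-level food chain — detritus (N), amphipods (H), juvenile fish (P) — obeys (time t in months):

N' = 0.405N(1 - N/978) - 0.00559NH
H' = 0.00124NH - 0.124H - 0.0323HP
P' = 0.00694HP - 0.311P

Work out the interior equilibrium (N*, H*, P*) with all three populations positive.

From dP/dt = 0: 0.00694H* = 0.311, so H* = 44.8.
From dN/dt = 0: 0.405(1 - N*/978) = 0.00559·44.8, giving N* = 978·(1 - 0.619) = 373.
From dH/dt = 0: 0.00124·373 - 0.124 = 0.0323P*, so P* = 0.339/0.0323 = 10.5.

N* ≈ 373, H* ≈ 44.8, P* ≈ 10.5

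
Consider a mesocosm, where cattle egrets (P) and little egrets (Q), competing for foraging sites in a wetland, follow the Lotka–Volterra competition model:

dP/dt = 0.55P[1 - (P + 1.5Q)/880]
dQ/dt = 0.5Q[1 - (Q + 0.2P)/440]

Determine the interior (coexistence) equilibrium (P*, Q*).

P* ≈ 314, Q* ≈ 377

Setting both brackets to zero gives the nullclines P + 1.5Q = 880 and 0.2P + Q = 440.
Substituting Q = 440 - 0.2P into the first: P(1 - 1.5·0.2) = 880 - 1.5·440.
So P* = 220/0.7 = 314, and then Q* = 440 - 0.2·314 = 377.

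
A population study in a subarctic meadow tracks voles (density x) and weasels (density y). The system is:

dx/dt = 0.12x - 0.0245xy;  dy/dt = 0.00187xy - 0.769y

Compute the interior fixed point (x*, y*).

Set dy/dt = 0 with y > 0: 0.00187x - 0.769 = 0, so x* = 0.769/0.00187 = 411.
Set dx/dt = 0 with x > 0: 0.12 - 0.0245y = 0, so y* = 0.12/0.0245 = 4.9.

x* ≈ 411, y* ≈ 4.9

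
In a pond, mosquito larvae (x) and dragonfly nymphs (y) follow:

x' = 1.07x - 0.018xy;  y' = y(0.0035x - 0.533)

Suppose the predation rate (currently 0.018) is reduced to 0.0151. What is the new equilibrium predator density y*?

y* ≈ 70.9

At the interior fixed point, setting dx/dt = 0 with x > 0 fixes y* = (prey growth rate)/(xy coefficient) — independent of the other coefficients.
With the change, y* = 1.07/0.0151 = 70.9; it rises from 59.4.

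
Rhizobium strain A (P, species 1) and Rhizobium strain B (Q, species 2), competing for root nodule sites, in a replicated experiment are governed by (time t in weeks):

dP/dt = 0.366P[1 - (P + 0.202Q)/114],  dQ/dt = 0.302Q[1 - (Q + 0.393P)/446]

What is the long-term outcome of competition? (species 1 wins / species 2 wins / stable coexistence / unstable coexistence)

Compare the nullcline intercepts: K1/α12 = 114/0.202 = 564 > K2 = 446; K2/α21 = 446/0.393 = 1130 > K1 = 114.
Since both inequalities hold, each species can invade when rare, so the interior equilibrium is stable.

stable coexistence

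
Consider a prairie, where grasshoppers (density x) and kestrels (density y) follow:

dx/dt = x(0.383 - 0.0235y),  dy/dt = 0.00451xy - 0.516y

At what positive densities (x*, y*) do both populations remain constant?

Set dy/dt = 0 with y > 0: 0.00451x - 0.516 = 0, so x* = 0.516/0.00451 = 114.
Set dx/dt = 0 with x > 0: 0.383 - 0.0235y = 0, so y* = 0.383/0.0235 = 16.3.

x* ≈ 114, y* ≈ 16.3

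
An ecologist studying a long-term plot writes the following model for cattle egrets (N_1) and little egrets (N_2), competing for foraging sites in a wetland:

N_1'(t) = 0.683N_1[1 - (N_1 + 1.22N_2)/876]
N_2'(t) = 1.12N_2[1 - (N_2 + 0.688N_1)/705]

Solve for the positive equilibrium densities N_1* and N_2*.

Setting both brackets to zero gives the nullclines N_1 + 1.22N_2 = 876 and 0.688N_1 + N_2 = 705.
Substituting N_2 = 705 - 0.688N_1 into the first: N_1(1 - 1.22·0.688) = 876 - 1.22·705.
So N_1* = 15.9/0.161 = 99, and then N_2* = 705 - 0.688·99 = 637.

N_1* ≈ 99, N_2* ≈ 637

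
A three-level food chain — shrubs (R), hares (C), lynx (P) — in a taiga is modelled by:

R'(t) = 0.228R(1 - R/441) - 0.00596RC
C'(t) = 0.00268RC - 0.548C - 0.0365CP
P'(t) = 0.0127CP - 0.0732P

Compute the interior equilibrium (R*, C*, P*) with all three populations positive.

From dP/dt = 0: 0.0127C* = 0.0732, so C* = 5.76.
From dR/dt = 0: 0.228(1 - R*/441) = 0.00596·5.76, giving R* = 441·(1 - 0.151) = 375.
From dC/dt = 0: 0.00268·375 - 0.548 = 0.0365P*, so P* = 0.456/0.0365 = 12.5.

R* ≈ 375, C* ≈ 5.76, P* ≈ 12.5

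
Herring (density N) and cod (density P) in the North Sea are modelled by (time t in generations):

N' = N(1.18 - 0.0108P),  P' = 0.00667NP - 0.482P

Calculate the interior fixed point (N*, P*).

Set dP/dt = 0 with P > 0: 0.00667N - 0.482 = 0, so N* = 0.482/0.00667 = 72.3.
Set dN/dt = 0 with N > 0: 1.18 - 0.0108P = 0, so P* = 1.18/0.0108 = 109.

N* ≈ 72.3, P* ≈ 109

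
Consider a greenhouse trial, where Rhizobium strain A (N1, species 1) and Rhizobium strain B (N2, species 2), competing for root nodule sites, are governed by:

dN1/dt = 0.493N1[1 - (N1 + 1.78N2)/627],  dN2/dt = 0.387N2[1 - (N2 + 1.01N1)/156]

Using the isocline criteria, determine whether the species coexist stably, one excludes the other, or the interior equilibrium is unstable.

species 1 excludes species 2

Compare the nullcline intercepts: K1/α12 = 627/1.78 = 352 > K2 = 156; K2/α21 = 156/1.01 = 154 < K1 = 627.
Since the inequalities point opposite ways, species 1 can invade but species 2 cannot.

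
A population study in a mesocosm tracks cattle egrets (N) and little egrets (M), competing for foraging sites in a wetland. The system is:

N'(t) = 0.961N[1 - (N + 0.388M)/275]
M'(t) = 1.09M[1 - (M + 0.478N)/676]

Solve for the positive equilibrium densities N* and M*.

N* ≈ 15.6, M* ≈ 669

Setting both brackets to zero gives the nullclines N + 0.388M = 275 and 0.478N + M = 676.
Substituting M = 676 - 0.478N into the first: N(1 - 0.388·0.478) = 275 - 0.388·676.
So N* = 12.7/0.815 = 15.6, and then M* = 676 - 0.478·15.6 = 669.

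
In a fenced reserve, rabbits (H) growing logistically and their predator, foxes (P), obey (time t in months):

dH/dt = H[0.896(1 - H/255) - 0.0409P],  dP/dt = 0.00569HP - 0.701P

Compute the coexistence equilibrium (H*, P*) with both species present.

H* ≈ 123, P* ≈ 11.3

From dP/dt = 0 with P > 0: 0.00569H* = 0.701, so H* = 123.
Substitute into dH/dt = 0: 0.896(1 - 123/255) = 0.0409P*.
The bracket is 0.517, giving P* = 0.463/0.0409 = 11.3.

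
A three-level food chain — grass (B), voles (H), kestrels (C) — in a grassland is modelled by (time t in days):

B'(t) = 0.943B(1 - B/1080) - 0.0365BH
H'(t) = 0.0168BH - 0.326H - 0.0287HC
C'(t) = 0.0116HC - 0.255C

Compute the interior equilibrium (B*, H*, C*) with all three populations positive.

B* ≈ 161, H* ≈ 22, C* ≈ 82.9

From dC/dt = 0: 0.0116H* = 0.255, so H* = 22.
From dB/dt = 0: 0.943(1 - B*/1080) = 0.0365·22, giving B* = 1080·(1 - 0.851) = 161.
From dH/dt = 0: 0.0168·161 - 0.326 = 0.0287C*, so C* = 2.38/0.0287 = 82.9.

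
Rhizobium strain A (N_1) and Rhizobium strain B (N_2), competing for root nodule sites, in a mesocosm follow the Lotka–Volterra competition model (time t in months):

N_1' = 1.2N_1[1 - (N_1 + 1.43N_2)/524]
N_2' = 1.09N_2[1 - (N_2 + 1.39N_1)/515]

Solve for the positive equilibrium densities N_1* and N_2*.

N_1* ≈ 215, N_2* ≈ 216

Setting both brackets to zero gives the nullclines N_1 + 1.43N_2 = 524 and 1.39N_1 + N_2 = 515.
Substituting N_2 = 515 - 1.39N_1 into the first: N_1(1 - 1.43·1.39) = 524 - 1.43·515.
So N_1* = -212/-0.988 = 215, and then N_2* = 515 - 1.39·215 = 216.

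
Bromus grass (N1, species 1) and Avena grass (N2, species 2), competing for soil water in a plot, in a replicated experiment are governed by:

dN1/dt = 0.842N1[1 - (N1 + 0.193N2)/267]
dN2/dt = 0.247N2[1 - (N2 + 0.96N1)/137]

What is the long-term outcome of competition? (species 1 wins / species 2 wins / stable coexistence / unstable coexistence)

Compare the nullcline intercepts: K1/α12 = 267/0.193 = 1380 > K2 = 137; K2/α21 = 137/0.96 = 143 < K1 = 267.
Since the inequalities point opposite ways, species 1 can invade but species 2 cannot.

species 1 excludes species 2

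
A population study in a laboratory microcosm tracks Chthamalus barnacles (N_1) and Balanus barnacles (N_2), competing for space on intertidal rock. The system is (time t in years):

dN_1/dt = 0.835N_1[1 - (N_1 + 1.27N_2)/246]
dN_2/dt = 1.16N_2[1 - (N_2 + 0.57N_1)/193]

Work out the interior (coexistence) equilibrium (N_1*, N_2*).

Setting both brackets to zero gives the nullclines N_1 + 1.27N_2 = 246 and 0.57N_1 + N_2 = 193.
Substituting N_2 = 193 - 0.57N_1 into the first: N_1(1 - 1.27·0.57) = 246 - 1.27·193.
So N_1* = 0.89/0.276 = 3.22, and then N_2* = 193 - 0.57·3.22 = 191.

N_1* ≈ 3.22, N_2* ≈ 191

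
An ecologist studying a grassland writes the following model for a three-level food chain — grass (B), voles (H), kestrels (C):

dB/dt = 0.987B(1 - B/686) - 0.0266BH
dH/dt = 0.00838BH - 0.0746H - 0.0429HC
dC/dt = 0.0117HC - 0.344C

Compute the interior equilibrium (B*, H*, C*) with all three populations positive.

B* ≈ 142, H* ≈ 29.4, C* ≈ 26.1

From dC/dt = 0: 0.0117H* = 0.344, so H* = 29.4.
From dB/dt = 0: 0.987(1 - B*/686) = 0.0266·29.4, giving B* = 686·(1 - 0.792) = 142.
From dH/dt = 0: 0.00838·142 - 0.0746 = 0.0429C*, so C* = 1.12/0.0429 = 26.1.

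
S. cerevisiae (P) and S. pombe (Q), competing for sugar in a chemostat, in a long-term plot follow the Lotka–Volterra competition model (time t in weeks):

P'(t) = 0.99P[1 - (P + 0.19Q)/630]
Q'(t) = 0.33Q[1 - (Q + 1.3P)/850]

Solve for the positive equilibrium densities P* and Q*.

Setting both brackets to zero gives the nullclines P + 0.19Q = 630 and 1.3P + Q = 850.
Substituting Q = 850 - 1.3P into the first: P(1 - 0.19·1.3) = 630 - 0.19·850.
So P* = 468/0.753 = 622, and then Q* = 850 - 1.3·622 = 41.2.

P* ≈ 622, Q* ≈ 41.2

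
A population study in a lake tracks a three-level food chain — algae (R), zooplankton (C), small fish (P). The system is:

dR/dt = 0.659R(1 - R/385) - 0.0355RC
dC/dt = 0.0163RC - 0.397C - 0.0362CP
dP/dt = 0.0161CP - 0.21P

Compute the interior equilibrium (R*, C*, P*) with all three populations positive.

From dP/dt = 0: 0.0161C* = 0.21, so C* = 13.
From dR/dt = 0: 0.659(1 - R*/385) = 0.0355·13, giving R* = 385·(1 - 0.703) = 114.
From dC/dt = 0: 0.0163·114 - 0.397 = 0.0362P*, so P* = 1.47/0.0362 = 40.6.

R* ≈ 114, C* ≈ 13, P* ≈ 40.6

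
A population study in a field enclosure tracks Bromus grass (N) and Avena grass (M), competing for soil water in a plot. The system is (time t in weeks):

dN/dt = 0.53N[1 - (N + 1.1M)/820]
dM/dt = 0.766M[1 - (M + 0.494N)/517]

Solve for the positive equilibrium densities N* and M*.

N* ≈ 550, M* ≈ 245

Setting both brackets to zero gives the nullclines N + 1.1M = 820 and 0.494N + M = 517.
Substituting M = 517 - 0.494N into the first: N(1 - 1.1·0.494) = 820 - 1.1·517.
So N* = 251/0.457 = 550, and then M* = 517 - 0.494·550 = 245.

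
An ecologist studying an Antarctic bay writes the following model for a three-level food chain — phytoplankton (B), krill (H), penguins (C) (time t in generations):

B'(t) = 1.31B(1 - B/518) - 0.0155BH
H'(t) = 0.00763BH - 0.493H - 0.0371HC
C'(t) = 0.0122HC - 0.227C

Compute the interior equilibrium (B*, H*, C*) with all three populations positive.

From dC/dt = 0: 0.0122H* = 0.227, so H* = 18.6.
From dB/dt = 0: 1.31(1 - B*/518) = 0.0155·18.6, giving B* = 518·(1 - 0.22) = 404.
From dH/dt = 0: 0.00763·404 - 0.493 = 0.0371C*, so C* = 2.59/0.0371 = 69.8.

B* ≈ 404, H* ≈ 18.6, C* ≈ 69.8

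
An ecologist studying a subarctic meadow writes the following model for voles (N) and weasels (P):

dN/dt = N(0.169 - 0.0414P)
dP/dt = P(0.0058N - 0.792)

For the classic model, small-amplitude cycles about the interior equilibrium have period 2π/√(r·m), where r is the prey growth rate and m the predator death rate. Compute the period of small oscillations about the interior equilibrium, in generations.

Here r = 0.169 and m = 0.792, so r·m = 0.134.
ω = √0.134 = 0.366 per generation, hence T = 2π/ω ≈ 17.2 generations.

T ≈ 17.2 generations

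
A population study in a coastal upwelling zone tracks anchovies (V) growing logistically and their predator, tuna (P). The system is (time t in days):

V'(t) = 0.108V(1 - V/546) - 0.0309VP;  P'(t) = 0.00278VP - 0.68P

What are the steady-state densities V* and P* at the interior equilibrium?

From dP/dt = 0 with P > 0: 0.00278V* = 0.68, so V* = 245.
Substitute into dV/dt = 0: 0.108(1 - 245/546) = 0.0309P*.
The bracket is 0.552, giving P* = 0.0596/0.0309 = 1.93.

V* ≈ 245, P* ≈ 1.93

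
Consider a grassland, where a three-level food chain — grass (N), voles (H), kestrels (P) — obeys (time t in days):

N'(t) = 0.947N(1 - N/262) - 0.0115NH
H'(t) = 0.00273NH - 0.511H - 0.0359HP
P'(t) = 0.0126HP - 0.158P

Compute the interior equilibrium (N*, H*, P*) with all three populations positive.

N* ≈ 222, H* ≈ 12.5, P* ≈ 2.66

From dP/dt = 0: 0.0126H* = 0.158, so H* = 12.5.
From dN/dt = 0: 0.947(1 - N*/262) = 0.0115·12.5, giving N* = 262·(1 - 0.152) = 222.
From dH/dt = 0: 0.00273·222 - 0.511 = 0.0359P*, so P* = 0.0953/0.0359 = 2.66.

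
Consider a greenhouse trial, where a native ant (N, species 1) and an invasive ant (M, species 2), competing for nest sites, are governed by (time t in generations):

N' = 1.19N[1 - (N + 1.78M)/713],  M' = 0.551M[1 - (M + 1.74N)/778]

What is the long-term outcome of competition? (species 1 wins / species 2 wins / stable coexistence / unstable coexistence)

unstable coexistence (outcome depends on initial conditions)

Compare the nullcline intercepts: K1/α12 = 713/1.78 = 401 < K2 = 778; K2/α21 = 778/1.74 = 447 < K1 = 713.
Since both are reversed, neither can invade when rare; the interior point is a saddle.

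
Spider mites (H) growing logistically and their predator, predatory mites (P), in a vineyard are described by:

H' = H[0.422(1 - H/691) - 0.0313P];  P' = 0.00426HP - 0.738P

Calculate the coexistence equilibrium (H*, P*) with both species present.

H* ≈ 173, P* ≈ 10.1

From dP/dt = 0 with P > 0: 0.00426H* = 0.738, so H* = 173.
Substitute into dH/dt = 0: 0.422(1 - 173/691) = 0.0313P*.
The bracket is 0.749, giving P* = 0.316/0.0313 = 10.1.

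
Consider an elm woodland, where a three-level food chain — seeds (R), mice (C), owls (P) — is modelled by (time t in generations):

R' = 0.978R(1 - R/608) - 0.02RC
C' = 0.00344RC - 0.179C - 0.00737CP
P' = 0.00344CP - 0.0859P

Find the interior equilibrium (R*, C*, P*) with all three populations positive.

From dP/dt = 0: 0.00344C* = 0.0859, so C* = 25.
From dR/dt = 0: 0.978(1 - R*/608) = 0.02·25, giving R* = 608·(1 - 0.511) = 298.
From dC/dt = 0: 0.00344·298 - 0.179 = 0.00737P*, so P* = 0.844/0.00737 = 115.

R* ≈ 298, C* ≈ 25, P* ≈ 115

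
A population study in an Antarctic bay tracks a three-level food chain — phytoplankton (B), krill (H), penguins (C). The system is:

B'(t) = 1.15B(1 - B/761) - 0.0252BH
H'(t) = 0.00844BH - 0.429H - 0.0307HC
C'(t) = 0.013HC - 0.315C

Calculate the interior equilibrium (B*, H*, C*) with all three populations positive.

B* ≈ 357, H* ≈ 24.2, C* ≈ 84.2

From dC/dt = 0: 0.013H* = 0.315, so H* = 24.2.
From dB/dt = 0: 1.15(1 - B*/761) = 0.0252·24.2, giving B* = 761·(1 - 0.531) = 357.
From dH/dt = 0: 0.00844·357 - 0.429 = 0.0307C*, so C* = 2.58/0.0307 = 84.2.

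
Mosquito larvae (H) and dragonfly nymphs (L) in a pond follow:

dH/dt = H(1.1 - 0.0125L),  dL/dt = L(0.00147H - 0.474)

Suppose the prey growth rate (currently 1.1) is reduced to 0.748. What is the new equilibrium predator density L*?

At the interior fixed point, setting dH/dt = 0 with H > 0 fixes L* = (prey growth rate)/(HL coefficient) — independent of the other coefficients.
With the change, L* = 0.748/0.0125 = 59.8; it falls from 88.

L* ≈ 59.8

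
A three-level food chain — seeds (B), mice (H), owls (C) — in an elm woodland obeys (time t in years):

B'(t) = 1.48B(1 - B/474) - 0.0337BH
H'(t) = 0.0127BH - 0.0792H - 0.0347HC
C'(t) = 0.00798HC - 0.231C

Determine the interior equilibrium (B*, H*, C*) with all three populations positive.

From dC/dt = 0: 0.00798H* = 0.231, so H* = 28.9.
From dB/dt = 0: 1.48(1 - B*/474) = 0.0337·28.9, giving B* = 474·(1 - 0.659) = 162.
From dH/dt = 0: 0.0127·162 - 0.0792 = 0.0347C*, so C* = 1.97/0.0347 = 56.9.

B* ≈ 162, H* ≈ 28.9, C* ≈ 56.9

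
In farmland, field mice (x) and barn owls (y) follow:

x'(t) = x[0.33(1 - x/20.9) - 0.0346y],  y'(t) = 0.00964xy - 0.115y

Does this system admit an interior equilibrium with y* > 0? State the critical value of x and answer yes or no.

Threshold x = 11.9; K > 11.9, so yes, the predator persists.

The predator equation gives dy/dt > 0 only when x > 0.115/0.00964 = 11.9.
Without the predator, x → K = 20.9. Since 20.9 > 11.9, the predator can invade and persist.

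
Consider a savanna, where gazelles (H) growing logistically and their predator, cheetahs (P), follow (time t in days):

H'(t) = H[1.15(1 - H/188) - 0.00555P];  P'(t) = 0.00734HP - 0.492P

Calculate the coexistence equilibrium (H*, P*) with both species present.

From dP/dt = 0 with P > 0: 0.00734H* = 0.492, so H* = 67.
Substitute into dH/dt = 0: 1.15(1 - 67/188) = 0.00555P*.
The bracket is 0.643, giving P* = 0.74/0.00555 = 133.

H* ≈ 67, P* ≈ 133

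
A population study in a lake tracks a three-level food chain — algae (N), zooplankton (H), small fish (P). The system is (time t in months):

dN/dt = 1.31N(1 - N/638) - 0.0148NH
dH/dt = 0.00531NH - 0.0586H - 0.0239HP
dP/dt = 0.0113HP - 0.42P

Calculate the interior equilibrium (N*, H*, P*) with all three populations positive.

N* ≈ 370, H* ≈ 37.2, P* ≈ 79.8

From dP/dt = 0: 0.0113H* = 0.42, so H* = 37.2.
From dN/dt = 0: 1.31(1 - N*/638) = 0.0148·37.2, giving N* = 638·(1 - 0.42) = 370.
From dH/dt = 0: 0.00531·370 - 0.0586 = 0.0239P*, so P* = 1.91/0.0239 = 79.8.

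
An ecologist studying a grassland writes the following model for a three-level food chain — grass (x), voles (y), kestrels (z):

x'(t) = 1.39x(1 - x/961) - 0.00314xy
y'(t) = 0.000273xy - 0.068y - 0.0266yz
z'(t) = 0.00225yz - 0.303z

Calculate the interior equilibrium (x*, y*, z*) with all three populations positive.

x* ≈ 669, y* ≈ 135, z* ≈ 4.31

From dz/dt = 0: 0.00225y* = 0.303, so y* = 135.
From dx/dt = 0: 1.39(1 - x*/961) = 0.00314·135, giving x* = 961·(1 - 0.304) = 669.
From dy/dt = 0: 0.000273·669 - 0.068 = 0.0266z*, so z* = 0.115/0.0266 = 4.31.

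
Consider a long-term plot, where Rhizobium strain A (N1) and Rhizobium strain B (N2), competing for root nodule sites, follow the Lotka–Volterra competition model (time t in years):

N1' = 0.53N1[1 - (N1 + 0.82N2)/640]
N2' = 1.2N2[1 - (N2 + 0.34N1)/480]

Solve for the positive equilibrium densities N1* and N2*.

N1* ≈ 342, N2* ≈ 364

Setting both brackets to zero gives the nullclines N1 + 0.82N2 = 640 and 0.34N1 + N2 = 480.
Substituting N2 = 480 - 0.34N1 into the first: N1(1 - 0.82·0.34) = 640 - 0.82·480.
So N1* = 246/0.721 = 342, and then N2* = 480 - 0.34·342 = 364.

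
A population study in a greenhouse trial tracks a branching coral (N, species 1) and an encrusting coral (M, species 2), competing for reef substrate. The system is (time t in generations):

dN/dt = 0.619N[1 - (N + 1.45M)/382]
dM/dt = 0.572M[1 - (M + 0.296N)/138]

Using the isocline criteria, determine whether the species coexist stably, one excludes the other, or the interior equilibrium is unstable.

Compare the nullcline intercepts: K1/α12 = 382/1.45 = 263 > K2 = 138; K2/α21 = 138/0.296 = 466 > K1 = 382.
Since both inequalities hold, each species can invade when rare, so the interior equilibrium is stable.

stable coexistence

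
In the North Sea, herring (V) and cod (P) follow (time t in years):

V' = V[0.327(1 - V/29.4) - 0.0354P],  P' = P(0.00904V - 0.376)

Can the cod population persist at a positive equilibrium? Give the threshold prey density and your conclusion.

Threshold V = 41.6; K < 41.6, so no, the predator goes extinct.

The predator equation gives dP/dt > 0 only when V > 0.376/0.00904 = 41.6.
Without the predator, V → K = 29.4. Since 29.4 < 41.6, the predator cannot invade.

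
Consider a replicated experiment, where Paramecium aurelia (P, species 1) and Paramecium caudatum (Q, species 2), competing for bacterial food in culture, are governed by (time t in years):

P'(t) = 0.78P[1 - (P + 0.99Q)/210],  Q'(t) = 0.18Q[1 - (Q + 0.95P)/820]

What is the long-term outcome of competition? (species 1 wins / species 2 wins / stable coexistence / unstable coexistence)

species 2 excludes species 1

Compare the nullcline intercepts: K1/α12 = 210/0.99 = 212 < K2 = 820; K2/α21 = 820/0.95 = 863 > K1 = 210.
Since the inequalities point opposite ways, species 2 can invade but species 1 cannot.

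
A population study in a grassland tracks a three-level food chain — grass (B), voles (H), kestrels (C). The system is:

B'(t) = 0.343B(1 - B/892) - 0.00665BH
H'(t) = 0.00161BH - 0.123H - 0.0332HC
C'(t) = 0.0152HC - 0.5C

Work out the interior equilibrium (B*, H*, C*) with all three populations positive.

B* ≈ 323, H* ≈ 32.9, C* ≈ 12

From dC/dt = 0: 0.0152H* = 0.5, so H* = 32.9.
From dB/dt = 0: 0.343(1 - B*/892) = 0.00665·32.9, giving B* = 892·(1 - 0.638) = 323.
From dH/dt = 0: 0.00161·323 - 0.123 = 0.0332C*, so C* = 0.397/0.0332 = 12.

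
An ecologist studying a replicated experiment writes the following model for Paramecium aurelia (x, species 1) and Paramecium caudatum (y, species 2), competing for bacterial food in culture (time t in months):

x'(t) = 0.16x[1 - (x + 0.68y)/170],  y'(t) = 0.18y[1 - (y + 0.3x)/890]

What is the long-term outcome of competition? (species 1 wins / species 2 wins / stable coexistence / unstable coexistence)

Compare the nullcline intercepts: K1/α12 = 170/0.68 = 250 < K2 = 890; K2/α21 = 890/0.3 = 2970 > K1 = 170.
Since the inequalities point opposite ways, species 2 can invade but species 1 cannot.

species 2 excludes species 1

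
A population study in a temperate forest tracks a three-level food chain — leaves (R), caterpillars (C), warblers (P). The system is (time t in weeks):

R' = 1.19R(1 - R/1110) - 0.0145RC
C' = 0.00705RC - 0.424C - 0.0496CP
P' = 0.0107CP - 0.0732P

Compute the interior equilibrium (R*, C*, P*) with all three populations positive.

R* ≈ 1020, C* ≈ 6.84, P* ≈ 136

From dP/dt = 0: 0.0107C* = 0.0732, so C* = 6.84.
From dR/dt = 0: 1.19(1 - R*/1110) = 0.0145·6.84, giving R* = 1110·(1 - 0.0834) = 1020.
From dC/dt = 0: 0.00705·1020 - 0.424 = 0.0496P*, so P* = 6.75/0.0496 = 136.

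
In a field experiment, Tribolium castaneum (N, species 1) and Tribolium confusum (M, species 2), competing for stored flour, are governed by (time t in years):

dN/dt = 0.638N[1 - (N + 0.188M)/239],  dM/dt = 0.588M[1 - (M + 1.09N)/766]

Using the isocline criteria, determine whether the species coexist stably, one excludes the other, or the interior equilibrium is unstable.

stable coexistence

Compare the nullcline intercepts: K1/α12 = 239/0.188 = 1270 > K2 = 766; K2/α21 = 766/1.09 = 703 > K1 = 239.
Since both inequalities hold, each species can invade when rare, so the interior equilibrium is stable.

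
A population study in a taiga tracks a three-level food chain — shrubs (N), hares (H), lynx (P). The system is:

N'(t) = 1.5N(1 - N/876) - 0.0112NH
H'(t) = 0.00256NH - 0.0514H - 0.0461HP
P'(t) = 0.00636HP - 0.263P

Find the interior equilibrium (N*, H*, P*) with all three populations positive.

N* ≈ 606, H* ≈ 41.4, P* ≈ 32.5

From dP/dt = 0: 0.00636H* = 0.263, so H* = 41.4.
From dN/dt = 0: 1.5(1 - N*/876) = 0.0112·41.4, giving N* = 876·(1 - 0.309) = 606.
From dH/dt = 0: 0.00256·606 - 0.0514 = 0.0461P*, so P* = 1.5/0.0461 = 32.5.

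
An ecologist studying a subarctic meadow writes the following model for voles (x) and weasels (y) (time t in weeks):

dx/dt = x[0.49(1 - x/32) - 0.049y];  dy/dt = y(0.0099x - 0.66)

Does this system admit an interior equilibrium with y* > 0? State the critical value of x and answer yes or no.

Threshold x = 66.7; K < 66.7, so no, the predator goes extinct.

The predator equation gives dy/dt > 0 only when x > 0.66/0.0099 = 66.7.
Without the predator, x → K = 32. Since 32 < 66.7, the predator cannot invade.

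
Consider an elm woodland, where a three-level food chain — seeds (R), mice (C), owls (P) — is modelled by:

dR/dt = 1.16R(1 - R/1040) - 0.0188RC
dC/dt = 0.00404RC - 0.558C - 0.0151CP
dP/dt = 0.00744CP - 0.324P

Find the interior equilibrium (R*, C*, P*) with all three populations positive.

From dP/dt = 0: 0.00744C* = 0.324, so C* = 43.5.
From dR/dt = 0: 1.16(1 - R*/1040) = 0.0188·43.5, giving R* = 1040·(1 - 0.706) = 306.
From dC/dt = 0: 0.00404·306 - 0.558 = 0.0151P*, so P* = 0.678/0.0151 = 44.9.

R* ≈ 306, C* ≈ 43.5, P* ≈ 44.9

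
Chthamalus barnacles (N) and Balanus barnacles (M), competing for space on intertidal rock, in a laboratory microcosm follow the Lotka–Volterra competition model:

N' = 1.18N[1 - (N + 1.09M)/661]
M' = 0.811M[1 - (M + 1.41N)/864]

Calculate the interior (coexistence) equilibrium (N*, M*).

Setting both brackets to zero gives the nullclines N + 1.09M = 661 and 1.41N + M = 864.
Substituting M = 864 - 1.41N into the first: N(1 - 1.09·1.41) = 661 - 1.09·864.
So N* = -281/-0.537 = 523, and then M* = 864 - 1.41·523 = 127.

N* ≈ 523, M* ≈ 127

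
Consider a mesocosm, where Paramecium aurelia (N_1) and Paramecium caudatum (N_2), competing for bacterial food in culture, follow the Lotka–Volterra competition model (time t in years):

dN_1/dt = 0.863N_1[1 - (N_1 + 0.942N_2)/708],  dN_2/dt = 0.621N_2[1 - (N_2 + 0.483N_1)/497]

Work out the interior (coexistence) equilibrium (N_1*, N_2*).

N_1* ≈ 440, N_2* ≈ 284

Setting both brackets to zero gives the nullclines N_1 + 0.942N_2 = 708 and 0.483N_1 + N_2 = 497.
Substituting N_2 = 497 - 0.483N_1 into the first: N_1(1 - 0.942·0.483) = 708 - 0.942·497.
So N_1* = 240/0.545 = 440, and then N_2* = 497 - 0.483·440 = 284.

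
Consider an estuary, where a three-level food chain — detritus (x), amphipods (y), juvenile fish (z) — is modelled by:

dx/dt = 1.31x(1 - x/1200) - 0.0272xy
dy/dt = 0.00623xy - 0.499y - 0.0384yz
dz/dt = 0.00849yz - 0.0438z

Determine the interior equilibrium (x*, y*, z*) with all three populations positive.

x* ≈ 1070, y* ≈ 5.16, z* ≈ 161

From dz/dt = 0: 0.00849y* = 0.0438, so y* = 5.16.
From dx/dt = 0: 1.31(1 - x*/1200) = 0.0272·5.16, giving x* = 1200·(1 - 0.107) = 1070.
From dy/dt = 0: 0.00623·1070 - 0.499 = 0.0384z*, so z* = 6.18/0.0384 = 161.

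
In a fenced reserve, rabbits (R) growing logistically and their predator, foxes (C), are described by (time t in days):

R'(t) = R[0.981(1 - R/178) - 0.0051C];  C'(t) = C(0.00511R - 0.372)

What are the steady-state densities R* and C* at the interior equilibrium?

From dC/dt = 0 with C > 0: 0.00511R* = 0.372, so R* = 72.8.
Substitute into dR/dt = 0: 0.981(1 - 72.8/178) = 0.0051C*.
The bracket is 0.591, giving C* = 0.58/0.0051 = 114.

R* ≈ 72.8, C* ≈ 114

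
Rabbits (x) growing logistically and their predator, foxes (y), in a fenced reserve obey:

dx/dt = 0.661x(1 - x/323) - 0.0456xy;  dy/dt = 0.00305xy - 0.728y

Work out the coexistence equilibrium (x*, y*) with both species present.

x* ≈ 239, y* ≈ 3.78

From dy/dt = 0 with y > 0: 0.00305x* = 0.728, so x* = 239.
Substitute into dx/dt = 0: 0.661(1 - 239/323) = 0.0456y*.
The bracket is 0.261, giving y* = 0.173/0.0456 = 3.78.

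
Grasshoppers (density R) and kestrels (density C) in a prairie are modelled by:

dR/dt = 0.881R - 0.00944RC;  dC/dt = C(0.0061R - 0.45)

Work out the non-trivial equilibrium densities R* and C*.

R* ≈ 73.8, C* ≈ 93.3

Set dC/dt = 0 with C > 0: 0.0061R - 0.45 = 0, so R* = 0.45/0.0061 = 73.8.
Set dR/dt = 0 with R > 0: 0.881 - 0.00944C = 0, so C* = 0.881/0.00944 = 93.3.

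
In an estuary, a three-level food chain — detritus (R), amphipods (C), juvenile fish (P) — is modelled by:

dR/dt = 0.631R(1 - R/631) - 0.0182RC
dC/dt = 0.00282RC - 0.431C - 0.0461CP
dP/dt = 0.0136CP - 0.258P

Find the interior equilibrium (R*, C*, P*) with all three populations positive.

R* ≈ 286, C* ≈ 19, P* ≈ 8.13

From dP/dt = 0: 0.0136C* = 0.258, so C* = 19.
From dR/dt = 0: 0.631(1 - R*/631) = 0.0182·19, giving R* = 631·(1 - 0.547) = 286.
From dC/dt = 0: 0.00282·286 - 0.431 = 0.0461P*, so P* = 0.375/0.0461 = 8.13.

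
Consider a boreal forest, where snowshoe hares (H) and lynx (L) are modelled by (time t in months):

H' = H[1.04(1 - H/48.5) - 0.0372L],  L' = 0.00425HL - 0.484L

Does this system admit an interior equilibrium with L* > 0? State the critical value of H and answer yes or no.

Threshold H = 114; K < 114, so no, the predator goes extinct.

The predator equation gives dL/dt > 0 only when H > 0.484/0.00425 = 114.
Without the predator, H → K = 48.5. Since 48.5 < 114, the predator cannot invade.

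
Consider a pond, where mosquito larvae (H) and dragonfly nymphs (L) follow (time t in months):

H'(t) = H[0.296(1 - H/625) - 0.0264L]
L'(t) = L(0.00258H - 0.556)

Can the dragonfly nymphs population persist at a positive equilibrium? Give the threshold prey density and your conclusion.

The predator equation gives dL/dt > 0 only when H > 0.556/0.00258 = 216.
Without the predator, H → K = 625. Since 625 > 216, the predator can invade and persist.

Threshold H = 216; K > 216, so yes, the predator persists.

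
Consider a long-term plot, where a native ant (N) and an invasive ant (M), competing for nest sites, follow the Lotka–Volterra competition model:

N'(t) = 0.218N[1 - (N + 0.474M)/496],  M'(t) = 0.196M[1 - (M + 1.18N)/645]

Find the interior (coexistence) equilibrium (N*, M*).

N* ≈ 432, M* ≈ 136

Setting both brackets to zero gives the nullclines N + 0.474M = 496 and 1.18N + M = 645.
Substituting M = 645 - 1.18N into the first: N(1 - 0.474·1.18) = 496 - 0.474·645.
So N* = 190/0.441 = 432, and then M* = 645 - 1.18·432 = 136.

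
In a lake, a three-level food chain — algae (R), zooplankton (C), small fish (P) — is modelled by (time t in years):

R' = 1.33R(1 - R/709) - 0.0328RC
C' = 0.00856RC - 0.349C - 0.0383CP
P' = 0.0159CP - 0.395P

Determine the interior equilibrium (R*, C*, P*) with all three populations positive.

R* ≈ 275, C* ≈ 24.8, P* ≈ 52.3

From dP/dt = 0: 0.0159C* = 0.395, so C* = 24.8.
From dR/dt = 0: 1.33(1 - R*/709) = 0.0328·24.8, giving R* = 709·(1 - 0.613) = 275.
From dC/dt = 0: 0.00856·275 - 0.349 = 0.0383P*, so P* = 2/0.0383 = 52.3.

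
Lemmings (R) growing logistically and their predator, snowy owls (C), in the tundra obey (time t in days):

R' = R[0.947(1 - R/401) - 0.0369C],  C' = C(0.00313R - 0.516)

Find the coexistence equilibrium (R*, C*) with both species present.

From dC/dt = 0 with C > 0: 0.00313R* = 0.516, so R* = 165.
Substitute into dR/dt = 0: 0.947(1 - 165/401) = 0.0369C*.
The bracket is 0.589, giving C* = 0.558/0.0369 = 15.1.

R* ≈ 165, C* ≈ 15.1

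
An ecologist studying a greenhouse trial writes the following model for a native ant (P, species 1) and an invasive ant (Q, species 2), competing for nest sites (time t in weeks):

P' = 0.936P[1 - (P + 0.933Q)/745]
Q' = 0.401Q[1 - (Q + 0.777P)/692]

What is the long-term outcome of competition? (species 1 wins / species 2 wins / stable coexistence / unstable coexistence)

Compare the nullcline intercepts: K1/α12 = 745/0.933 = 798 > K2 = 692; K2/α21 = 692/0.777 = 891 > K1 = 745.
Since both inequalities hold, each species can invade when rare, so the interior equilibrium is stable.

stable coexistence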